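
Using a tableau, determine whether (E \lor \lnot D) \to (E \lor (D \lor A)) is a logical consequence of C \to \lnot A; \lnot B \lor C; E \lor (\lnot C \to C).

Initial set: {(C \to \lnot A); (\lnot B \lor C); (E \lor (\lnot C \to C)); \lnot ((E \lor \lnot D) \to (E \lor (D \lor A)))}.
\lnot ((E \lor \lnot D) \to (E \lor (D \lor A))): α-rule — add (E \lor \lnot D), \lnot (E \lor (D \lor A)).
\lnot (E \lor (D \lor A)): α-rule — add \lnot E, \lnot (D \lor A).
\lnot (D \lor A): α-rule — add \lnot D, \lnot A.
(C \to \lnot A): β-rule — branch into \lnot C  //  \lnot A.
  branch 1 (add \lnot C):
    (\lnot B \lor C): β-rule — branch into \lnot B  //  C.
      branch 1.1 (add \lnot B):
        (E \lor (\lnot C \to C)): β-rule — branch into E  //  (\lnot C \to C).
          branch 1.1.1 (add E):
            × closes — contains both E and \lnot E.
          branch 1.1.2 (add (\lnot C \to C)):
            (E \lor \lnot D): β-rule — branch into E  //  \lnot D.
              branch 1.1.2.1 (add E):
                × closes — contains both E and \lnot E.
              branch 1.1.2.2 (add \lnot D):
                (\lnot C \to C): β-rule — branch into \lnot \lnot C  //  C.
                  branch 1.1.2.2.1 (add \lnot \lnot C):
                    × closes — contains both C and \lnot C.
                  branch 1.1.2.2.2 (add C):
                    × closes — contains both C and \lnot C.
      branch 1.2 (add C):
        × closes — contains both C and \lnot C.
  branch 2 (add \lnot A):
    (\lnot B \lor C): β-rule — branch into \lnot B  //  C.
      branch 2.1 (add \lnot B):
        (E \lor (\lnot C \to C)): β-rule — branch into E  //  (\lnot C \to C).
          branch 2.1.1 (add E):
            × closes — contains both E and \lnot E.
          branch 2.1.2 (add (\lnot C \to C)):
            (E \lor \lnot D): β-rule — branch into E  //  \lnot D.
              branch 2.1.2.1 (add E):
                × closes — contains both E and \lnot E.
              branch 2.1.2.2 (add \lnot D):
                (\lnot C \to C): β-rule — branch into \lnot \lnot C  //  C.
                  branch 2.1.2.2.1 (add \lnot \lnot C):
                    ○ open, literals {A=0, B=0, C=1, D=0, E=0}.
                  branch 2.1.2.2.2 (add C):
                    ○ open, literals {A=0, B=0, C=1, D=0, E=0}.
      branch 2.2 (add C):
        (E \lor (\lnot C \to C)): β-rule — branch into E  //  (\lnot C \to C).
          branch 2.2.1 (add E):
            × closes — contains both E and \lnot E.
          branch 2.2.2 (add (\lnot C \to C)):
            (E \lor \lnot D): β-rule — branch into E  //  \lnot D.
              branch 2.2.2.1 (add E):
                × closes — contains both E and \lnot E.
              branch 2.2.2.2 (add \lnot D):
                (\lnot C \to C): β-rule — branch into \lnot \lnot C  //  C.
                  branch 2.2.2.2.1 (add \lnot \lnot C):
                    ○ open, literals {A=0, C=1, D=0, E=0}.
                  branch 2.2.2.2.2 (add C):
                    ○ open, literals {A=0, C=1, D=0, E=0}.
9 branches closed, 4 open.
An open branch gives a countermodel: A=0, B=0, C=1, D=0, E=0 (unmentioned atoms arbitrary); the premises hold there but the conclusion fails.

No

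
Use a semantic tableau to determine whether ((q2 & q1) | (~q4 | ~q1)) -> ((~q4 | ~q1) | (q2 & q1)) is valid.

Valid

Assume the negation and expand:
Initial set: {~(((q2 & q1) | (~q4 | ~q1)) -> ((~q4 | ~q1) | (q2 & q1)))}.
~(((q2 & q1) | (~q4 | ~q1)) -> ((~q4 | ~q1) | (q2 & q1))): α-rule — add ((q2 & q1) | (~q4 | ~q1)), ~((~q4 | ~q1) | (q2 & q1)).
~((~q4 | ~q1) | (q2 & q1)): α-rule — add ~(~q4 | ~q1), ~(q2 & q1).
~(~q4 | ~q1): α-rule — add ~~q4, ~~q1.
((q2 & q1) | (~q4 | ~q1)): β-rule — branch into (q2 & q1)  //  (~q4 | ~q1).
  branch 1 (add (q2 & q1)):
    (q2 & q1): α-rule — add q2, q1.
    ~(q2 & q1): β-rule — branch into ~q2  //  ~q1.
      branch 1.1 (add ~q2):
        × closes — contains both q2 and ~q2.
      branch 1.2 (add ~q1):
        × closes — contains both q1 and ~q1.
  branch 2 (add (~q4 | ~q1)):
    ~(q2 & q1): β-rule — branch into ~q2  //  ~q1.
      branch 2.1 (add ~q2):
        (~q4 | ~q1): β-rule — branch into ~q4  //  ~q1.
          branch 2.1.1 (add ~q4):
            × closes — contains both q4 and ~q4.
          branch 2.1.2 (add ~q1):
            × closes — contains both q1 and ~q1.
      branch 2.2 (add ~q1):
        × closes — contains both q1 and ~q1.
All 5 branches close.
Every branch closed, so the negation is unsatisfiable and the formula is valid.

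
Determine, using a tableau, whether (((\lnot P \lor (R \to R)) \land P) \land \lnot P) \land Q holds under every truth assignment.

Not valid

Assume the negation and expand:
Initial set: {\lnot ((((\lnot P \lor (R \to R)) \land P) \land \lnot P) \land Q)}.
\lnot ((((\lnot P \lor (R \to R)) \land P) \land \lnot P) \land Q): β-rule — branch into \lnot (((\lnot P \lor (R \to R)) \land P) \land \lnot P)  //  \lnot Q.
  branch 1 (add \lnot (((\lnot P \lor (R \to R)) \land P) \land \lnot P)):
    \lnot (((\lnot P \lor (R \to R)) \land P) \land \lnot P): β-rule — branch into \lnot ((\lnot P \lor (R \to R)) \land P)  //  \lnot \lnot P.
      branch 1.1 (add \lnot ((\lnot P \lor (R \to R)) \land P)):
        \lnot ((\lnot P \lor (R \to R)) \land P): β-rule — branch into \lnot (\lnot P \lor (R \to R))  //  \lnot P.
          branch 1.1.1 (add \lnot (\lnot P \lor (R \to R))):
            \lnot (\lnot P \lor (R \to R)): α-rule — add \lnot \lnot P, \lnot (R \to R).
            \lnot (R \to R): α-rule — add R, \lnot R.
            × closes — contains both R and \lnot R.
          branch 1.1.2 (add \lnot P):
            ○ open, literals {P=false}.
      branch 1.2 (add \lnot \lnot P):
        ○ open, literals {P=true}.
  branch 2 (add \lnot Q):
    ○ open, literals {Q=false}.
1 branch closed, 3 open.
An open branch gives a countermodel: P=false (unmentioned atoms arbitrary); under it the original formula is false.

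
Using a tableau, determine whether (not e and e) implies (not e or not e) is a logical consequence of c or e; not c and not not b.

Initial set: {T (c or e); T (not c and not not b); F ((not e and e) implies (not e or not e))}.
T (not c and not not b): α-rule — add T not c, T not not b.
F ((not e and e) implies (not e or not e)): α-rule — add T (not e and e), F (not e or not e).
T not not b: drop double negation, giving T b.
T (not e and e): α-rule — add T not e, T e.
× closes — contains both e and not e.
All 1 branch closes.
Every branch closed, so the premises entail the conclusion.

Yes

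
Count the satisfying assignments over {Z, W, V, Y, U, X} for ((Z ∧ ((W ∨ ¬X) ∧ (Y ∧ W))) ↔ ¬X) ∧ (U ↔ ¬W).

16

Initial set: {T (((Z ∧ ((W ∨ ¬X) ∧ (Y ∧ W))) ↔ ¬X) ∧ (U ↔ ¬W))}.
T (((Z ∧ ((W ∨ ¬X) ∧ (Y ∧ W))) ↔ ¬X) ∧ (U ↔ ¬W)): α-rule — add T ((Z ∧ ((W ∨ ¬X) ∧ (Y ∧ W))) ↔ ¬X), T (U ↔ ¬W).
T ((Z ∧ ((W ∨ ¬X) ∧ (Y ∧ W))) ↔ ¬X): β-rule — branch into T (Z ∧ ((W ∨ ¬X) ∧ (Y ∧ W))), T ¬X  //  F (Z ∧ ((W ∨ ¬X) ∧ (Y ∧ W))), F ¬X.
  branch 1 (add T (Z ∧ ((W ∨ ¬X) ∧ (Y ∧ W))), T ¬X):
    T (Z ∧ ((W ∨ ¬X) ∧ (Y ∧ W))): α-rule — add T Z, T ((W ∨ ¬X) ∧ (Y ∧ W)).
    T ((W ∨ ¬X) ∧ (Y ∧ W)): α-rule — add T (W ∨ ¬X), T (Y ∧ W).
    T (Y ∧ W): α-rule — add T Y, T W.
    T (U ↔ ¬W): β-rule — branch into T U, T ¬W  //  F U, F ¬W.
      branch 1.1 (add T U, T ¬W):
        × closes — contains both W and ¬W.
      branch 1.2 (add F U, F ¬W):
        T (W ∨ ¬X): β-rule — branch into T W  //  T ¬X.
          branch 1.2.1 (add T W):
            ○ open, literals {U=F, W=T, X=F, Y=T, Z=T}.
          branch 1.2.2 (add T ¬X):
            ○ open, literals {U=F, W=T, X=F, Y=T, Z=T}.
  branch 2 (add F (Z ∧ ((W ∨ ¬X) ∧ (Y ∧ W))), F ¬X):
    T (U ↔ ¬W): β-rule — branch into T U, T ¬W  //  F U, F ¬W.
      branch 2.1 (add T U, T ¬W):
        F (Z ∧ ((W ∨ ¬X) ∧ (Y ∧ W))): β-rule — branch into F Z  //  F ((W ∨ ¬X) ∧ (Y ∧ W)).
          branch 2.1.1 (add F Z):
            ○ open, literals {U=T, W=F, X=T, Z=F}.
          branch 2.1.2 (add F ((W ∨ ¬X) ∧ (Y ∧ W))):
            F ((W ∨ ¬X) ∧ (Y ∧ W)): β-rule — branch into F (W ∨ ¬X)  //  F (Y ∧ W).
              branch 2.1.2.1 (add F (W ∨ ¬X)):
                F (W ∨ ¬X): α-rule — add F W, F ¬X.
                ○ open, literals {U=T, W=F, X=T}.
              branch 2.1.2.2 (add F (Y ∧ W)):
                F (Y ∧ W): β-rule — branch into F Y  //  F W.
                  branch 2.1.2.2.1 (add F Y):
                    ○ open, literals {U=T, W=F, X=T, Y=F}.
                  branch 2.1.2.2.2 (add F W):
                    ○ open, literals {U=T, W=F, X=T}.
      branch 2.2 (add F U, F ¬W):
        F (Z ∧ ((W ∨ ¬X) ∧ (Y ∧ W))): β-rule — branch into F Z  //  F ((W ∨ ¬X) ∧ (Y ∧ W)).
          branch 2.2.1 (add F Z):
            ○ open, literals {U=F, W=T, X=T, Z=F}.
          branch 2.2.2 (add F ((W ∨ ¬X) ∧ (Y ∧ W))):
            F ((W ∨ ¬X) ∧ (Y ∧ W)): β-rule — branch into F (W ∨ ¬X)  //  F (Y ∧ W).
              branch 2.2.2.1 (add F (W ∨ ¬X)):
                F (W ∨ ¬X): α-rule — add F W, F ¬X.
                × closes — contains both W and ¬W.
              branch 2.2.2.2 (add F (Y ∧ W)):
                F (Y ∧ W): β-rule — branch into F Y  //  F W.
                  branch 2.2.2.2.1 (add F Y):
                    ○ open, literals {U=F, W=T, X=T, Y=F}.
                  branch 2.2.2.2.2 (add F W):
                    × closes — contains both W and ¬W.
3 branches closed, 8 open.
Each open branch fixes some atoms; the unmentioned ones are free. Counting distinct full assignments: branch {U=F, W=T, X=F, Y=T, Z=T} (V) contributes 2 new; branch {U=F, W=T, X=F, Y=T, Z=T} (V) contributes 0 new; branch {U=T, W=F, X=T, Z=F} (V, Y) contributes 4 new; branch {U=T, W=F, X=T} (Z, V, Y) contributes 4 new; branch {U=T, W=F, X=T, Y=F} (Z, V) contributes 0 new; branch {U=T, W=F, X=T} (Z, V, Y) contributes 0 new; branch {U=F, W=T, X=T, Z=F} (V, Y) contributes 4 new; branch {U=F, W=T, X=T, Y=F} (Z, V) contributes 2 new. Total: 16.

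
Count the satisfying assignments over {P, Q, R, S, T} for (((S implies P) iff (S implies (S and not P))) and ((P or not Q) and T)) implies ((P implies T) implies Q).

28

Initial set: {((((S implies P) iff (S implies (S and not P))) and ((P or not Q) and T)) implies ((P implies T) implies Q))}.
((((S implies P) iff (S implies (S and not P))) and ((P or not Q) and T)) implies ((P implies T) implies Q)): β-rule — branch into not (((S implies P) iff (S implies (S and not P))) and ((P or not Q) and T))  //  ((P implies T) implies Q).
  branch 1 (add not (((S implies P) iff (S implies (S and not P))) and ((P or not Q) and T))):
    not (((S implies P) iff (S implies (S and not P))) and ((P or not Q) and T)): β-rule — branch into not ((S implies P) iff (S implies (S and not P)))  //  not ((P or not Q) and T).
      branch 1.1 (add not ((S implies P) iff (S implies (S and not P)))):
        not ((S implies P) iff (S implies (S and not P))): β-rule — branch into (S implies P), not (S implies (S and not P))  //  not (S implies P), (S implies (S and not P)).
          branch 1.1.1 (add (S implies P), not (S implies (S and not P))):
            not (S implies (S and not P)): α-rule — add S, not (S and not P).
            (S implies P): β-rule — branch into not S  //  P.
              branch 1.1.1.1 (add not S):
                × closes — contains both S and not S.
              branch 1.1.1.2 (add P):
                not (S and not P): β-rule — branch into not S  //  not not P.
                  branch 1.1.1.2.1 (add not S):
                    × closes — contains both S and not S.
                  branch 1.1.1.2.2 (add not not P):
                    ○ open, literals {P=T, S=T}.
          branch 1.1.2 (add not (S implies P), (S implies (S and not P))):
            not (S implies P): α-rule — add S, not P.
            (S implies (S and not P)): β-rule — branch into not S  //  (S and not P).
              branch 1.1.2.1 (add not S):
                × closes — contains both S and not S.
              branch 1.1.2.2 (add (S and not P)):
                (S and not P): α-rule — add S, not P.
                ○ open, literals {P=F, S=T}.
      branch 1.2 (add not ((P or not Q) and T)):
        not ((P or not Q) and T): β-rule — branch into not (P or not Q)  //  not T.
          branch 1.2.1 (add not (P or not Q)):
            not (P or not Q): α-rule — add not P, not not Q.
            ○ open, literals {P=F, Q=T}.
          branch 1.2.2 (add not T):
            ○ open, literals {T=F}.
  branch 2 (add ((P implies T) implies Q)):
    ((P implies T) implies Q): β-rule — branch into not (P implies T)  //  Q.
      branch 2.1 (add not (P implies T)):
        not (P implies T): α-rule — add P, not T.
        ○ open, literals {P=T, T=F}.
      branch 2.2 (add Q):
        ○ open, literals {Q=T}.
3 branches closed, 6 open.
Each open branch fixes some atoms; the unmentioned ones are free. Counting distinct full assignments: branch {P=T, S=T} (Q, R, T) contributes 8 new; branch {P=F, S=T} (Q, R, T) contributes 8 new; branch {P=F, Q=T} (R, S, T) contributes 4 new; branch {T=F} (P, Q, R, S) contributes 6 new; branch {P=T, T=F} (Q, R, S) contributes 0 new; branch {Q=T} (P, R, S, T) contributes 2 new. Total: 28.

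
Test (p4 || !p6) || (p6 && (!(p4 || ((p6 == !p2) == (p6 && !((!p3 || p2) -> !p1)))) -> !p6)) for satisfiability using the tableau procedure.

Initial set: {((p4 || !p6) || (p6 && (!(p4 || ((p6 == !p2) == (p6 && !((!p3 || p2) -> !p1)))) -> !p6)))}.
((p4 || !p6) || (p6 && (!(p4 || ((p6 == !p2) == (p6 && !((!p3 || p2) -> !p1)))) -> !p6))): β-rule — branch into (p4 || !p6)  //  (p6 && (!(p4 || ((p6 == !p2) == (p6 && !((!p3 || p2) -> !p1)))) -> !p6)).
  branch 1 (add (p4 || !p6)):
    (p4 || !p6): β-rule — branch into p4  //  !p6.
      branch 1.1 (add p4):
        ○ open, literals {p4=T}.
      branch 1.2 (add !p6):
        ○ open, literals {p6=F}.
  branch 2 (add (p6 && (!(p4 || ((p6 == !p2) == (p6 && !((!p3 || p2) -> !p1)))) -> !p6))):
    (p6 && (!(p4 || ((p6 == !p2) == (p6 && !((!p3 || p2) -> !p1)))) -> !p6)): α-rule — add p6, (!(p4 || ((p6 == !p2) == (p6 && !((!p3 || p2) -> !p1)))) -> !p6).
    (!(p4 || ((p6 == !p2) == (p6 && !((!p3 || p2) -> !p1)))) -> !p6): β-rule — branch into !!(p4 || ((p6 == !p2) == (p6 && !((!p3 || p2) -> !p1))))  //  !p6.
      branch 2.1 (add !!(p4 || ((p6 == !p2) == (p6 && !((!p3 || p2) -> !p1))))):
        !!(p4 || ((p6 == !p2) == (p6 && !((!p3 || p2) -> !p1)))): β-rule — branch into p4  //  ((p6 == !p2) == (p6 && !((!p3 || p2) -> !p1))).
          branch 2.1.1 (add p4):
            ○ open, literals {p4=T, p6=T}.
          branch 2.1.2 (add ((p6 == !p2) == (p6 && !((!p3 || p2) -> !p1)))):
            ((p6 == !p2) == (p6 && !((!p3 || p2) -> !p1))): β-rule — branch into (p6 == !p2), (p6 && !((!p3 || p2) -> !p1))  //  !(p6 == !p2), !(p6 && !((!p3 || p2) -> !p1)).
              branch 2.1.2.1 (add (p6 == !p2), (p6 && !((!p3 || p2) -> !p1))):
                (p6 && !((!p3 || p2) -> !p1)): α-rule — add p6, !((!p3 || p2) -> !p1).
                !((!p3 || p2) -> !p1): α-rule — add (!p3 || p2), !!p1.
                (p6 == !p2): β-rule — branch into p6, !p2  //  !p6, !!p2.
                  branch 2.1.2.1.1 (add p6, !p2):
                    (!p3 || p2): β-rule — branch into !p3  //  p2.
                      branch 2.1.2.1.1.1 (add !p3):
                        ○ open, literals {p1=T, p2=F, p3=F, p6=T}.
                      branch 2.1.2.1.1.2 (add p2):
                        × closes — contains both p2 and !p2.
                  branch 2.1.2.1.2 (add !p6, !!p2):
                    × closes — contains both p6 and !p6.
              branch 2.1.2.2 (add !(p6 == !p2), !(p6 && !((!p3 || p2) -> !p1))):
                !(p6 == !p2): β-rule — branch into p6, !!p2  //  !p6, !p2.
                  branch 2.1.2.2.1 (add p6, !!p2):
                    !(p6 && !((!p3 || p2) -> !p1)): β-rule — branch into !p6  //  !!((!p3 || p2) -> !p1).
                      branch 2.1.2.2.1.1 (add !p6):
                        × closes — contains both p6 and !p6.
                      branch 2.1.2.2.1.2 (add !!((!p3 || p2) -> !p1)):
                        !!((!p3 || p2) -> !p1): β-rule — branch into !(!p3 || p2)  //  !p1.
                          branch 2.1.2.2.1.2.1 (add !(!p3 || p2)):
                            !(!p3 || p2): α-rule — add !!p3, !p2.
                            × closes — contains both p2 and !p2.
                          branch 2.1.2.2.1.2.2 (add !p1):
                            ○ open, literals {p1=F, p2=T, p6=T}.
                  branch 2.1.2.2.2 (add !p6, !p2):
                    × closes — contains both p6 and !p6.
      branch 2.2 (add !p6):
        × closes — contains both p6 and !p6.
6 branches closed, 5 open.
An open branch gives a satisfying assignment: p4=T.

Satisfiable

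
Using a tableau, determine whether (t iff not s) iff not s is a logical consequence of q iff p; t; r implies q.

Initial set: {T (q iff p); T t; T (r implies q); F ((t iff not s) iff not s)}.
T (q iff p): β-rule — branch into T q, T p  //  F q, F p.
  branch 1 (add T q, T p):
    T (r implies q): β-rule — branch into F r  //  T q.
      branch 1.1 (add F r):
        F ((t iff not s) iff not s): β-rule — branch into T (t iff not s), F not s  //  F (t iff not s), T not s.
          branch 1.1.1 (add T (t iff not s), F not s):
            T (t iff not s): β-rule — branch into T t, T not s  //  F t, F not s.
              branch 1.1.1.1 (add T t, T not s):
                × closes — contains both s and not s.
              branch 1.1.1.2 (add F t, F not s):
                × closes — contains both t and not t.
          branch 1.1.2 (add F (t iff not s), T not s):
            F (t iff not s): β-rule — branch into T t, F not s  //  F t, T not s.
              branch 1.1.2.1 (add T t, F not s):
                × closes — contains both s and not s.
              branch 1.1.2.2 (add F t, T not s):
                × closes — contains both t and not t.
      branch 1.2 (add T q):
        F ((t iff not s) iff not s): β-rule — branch into T (t iff not s), F not s  //  F (t iff not s), T not s.
          branch 1.2.1 (add T (t iff not s), F not s):
            T (t iff not s): β-rule — branch into T t, T not s  //  F t, F not s.
              branch 1.2.1.1 (add T t, T not s):
                × closes — contains both s and not s.
              branch 1.2.1.2 (add F t, F not s):
                × closes — contains both t and not t.
          branch 1.2.2 (add F (t iff not s), T not s):
            F (t iff not s): β-rule — branch into T t, F not s  //  F t, T not s.
              branch 1.2.2.1 (add T t, F not s):
                × closes — contains both s and not s.
              branch 1.2.2.2 (add F t, T not s):
                × closes — contains both t and not t.
  branch 2 (add F q, F p):
    T (r implies q): β-rule — branch into F r  //  T q.
      branch 2.1 (add F r):
        F ((t iff not s) iff not s): β-rule — branch into T (t iff not s), F not s  //  F (t iff not s), T not s.
          branch 2.1.1 (add T (t iff not s), F not s):
            T (t iff not s): β-rule — branch into T t, T not s  //  F t, F not s.
              branch 2.1.1.1 (add T t, T not s):
                × closes — contains both s and not s.
              branch 2.1.1.2 (add F t, F not s):
                × closes — contains both t and not t.
          branch 2.1.2 (add F (t iff not s), T not s):
            F (t iff not s): β-rule — branch into T t, F not s  //  F t, T not s.
              branch 2.1.2.1 (add T t, F not s):
                × closes — contains both s and not s.
              branch 2.1.2.2 (add F t, T not s):
                × closes — contains both t and not t.
      branch 2.2 (add T q):
        × closes — contains both q and not q.
All 13 branches close.
Every branch closed, so the premises entail the conclusion.

Yes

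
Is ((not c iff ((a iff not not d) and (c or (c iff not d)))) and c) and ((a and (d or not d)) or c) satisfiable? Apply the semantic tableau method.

Initial set: {(((not c iff ((a iff not not d) and (c or (c iff not d)))) and c) and ((a and (d or not d)) or c))}.
(((not c iff ((a iff not not d) and (c or (c iff not d)))) and c) and ((a and (d or not d)) or c)): α-rule — add ((not c iff ((a iff not not d) and (c or (c iff not d)))) and c), ((a and (d or not d)) or c).
((not c iff ((a iff not not d) and (c or (c iff not d)))) and c): α-rule — add (not c iff ((a iff not not d) and (c or (c iff not d)))), c.
((a and (d or not d)) or c): β-rule — branch into (a and (d or not d))  //  c.
  branch 1 (add (a and (d or not d))):
    (a and (d or not d)): α-rule — add a, (d or not d).
    (not c iff ((a iff not not d) and (c or (c iff not d)))): β-rule — branch into not c, ((a iff not not d) and (c or (c iff not d)))  //  not not c, not ((a iff not not d) and (c or (c iff not d))).
      branch 1.1 (add not c, ((a iff not not d) and (c or (c iff not d)))):
        × closes — contains both c and not c.
      branch 1.2 (add not not c, not ((a iff not not d) and (c or (c iff not d)))):
        (d or not d): β-rule — branch into d  //  not d.
          branch 1.2.1 (add d):
            not ((a iff not not d) and (c or (c iff not d))): β-rule — branch into not (a iff not not d)  //  not (c or (c iff not d)).
              branch 1.2.1.1 (add not (a iff not not d)):
                not (a iff not not d): β-rule — branch into a, not not not d  //  not a, not not d.
                  branch 1.2.1.1.1 (add a, not not not d):
                    not not not d: drop double negation, giving not d.
                    × closes — contains both d and not d.
                  branch 1.2.1.1.2 (add not a, not not d):
                    × closes — contains both a and not a.
              branch 1.2.1.2 (add not (c or (c iff not d))):
                not (c or (c iff not d)): α-rule — add not c, not (c iff not d).
                × closes — contains both c and not c.
          branch 1.2.2 (add not d):
            not ((a iff not not d) and (c or (c iff not d))): β-rule — branch into not (a iff not not d)  //  not (c or (c iff not d)).
              branch 1.2.2.1 (add not (a iff not not d)):
                not (a iff not not d): β-rule — branch into a, not not not d  //  not a, not not d.
                  branch 1.2.2.1.1 (add a, not not not d):
                    not not not d: drop double negation, giving not d.
                    ○ open, literals {a=1, c=1, d=0}.
                  branch 1.2.2.1.2 (add not a, not not d):
                    × closes — contains both a and not a.
              branch 1.2.2.2 (add not (c or (c iff not d))):
                not (c or (c iff not d)): α-rule — add not c, not (c iff not d).
                × closes — contains both c and not c.
  branch 2 (add c):
    (not c iff ((a iff not not d) and (c or (c iff not d)))): β-rule — branch into not c, ((a iff not not d) and (c or (c iff not d)))  //  not not c, not ((a iff not not d) and (c or (c iff not d))).
      branch 2.1 (add not c, ((a iff not not d) and (c or (c iff not d)))):
        × closes — contains both c and not c.
      branch 2.2 (add not not c, not ((a iff not not d) and (c or (c iff not d)))):
        not ((a iff not not d) and (c or (c iff not d))): β-rule — branch into not (a iff not not d)  //  not (c or (c iff not d)).
          branch 2.2.1 (add not (a iff not not d)):
            not (a iff not not d): β-rule — branch into a, not not not d  //  not a, not not d.
              branch 2.2.1.1 (add a, not not not d):
                not not not d: drop double negation, giving not d.
                ○ open, literals {a=1, c=1, d=0}.
              branch 2.2.1.2 (add not a, not not d):
                not not d: drop double negation, giving d.
                ○ open, literals {a=0, c=1, d=1}.
          branch 2.2.2 (add not (c or (c iff not d))):
            not (c or (c iff not d)): α-rule — add not c, not (c iff not d).
            × closes — contains both c and not c.
8 branches closed, 3 open.
An open branch gives a satisfying assignment: a=1, c=1, d=0.

Satisfiable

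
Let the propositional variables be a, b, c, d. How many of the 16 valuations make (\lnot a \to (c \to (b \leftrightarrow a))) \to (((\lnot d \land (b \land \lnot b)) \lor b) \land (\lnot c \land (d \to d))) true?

6

Initial set: {((\lnot a \to (c \to (b \leftrightarrow a))) \to (((\lnot d \land (b \land \lnot b)) \lor b) \land (\lnot c \land (d \to d))))}.
((\lnot a \to (c \to (b \leftrightarrow a))) \to (((\lnot d \land (b \land \lnot b)) \lor b) \land (\lnot c \land (d \to d)))): β-rule — branch into \lnot (\lnot a \to (c \to (b \leftrightarrow a)))  //  (((\lnot d \land (b \land \lnot b)) \lor b) \land (\lnot c \land (d \to d))).
  branch 1 (add \lnot (\lnot a \to (c \to (b \leftrightarrow a)))):
    \lnot (\lnot a \to (c \to (b \leftrightarrow a))): α-rule — add \lnot a, \lnot (c \to (b \leftrightarrow a)).
    \lnot (c \to (b \leftrightarrow a)): α-rule — add c, \lnot (b \leftrightarrow a).
    \lnot (b \leftrightarrow a): β-rule — branch into b, \lnot a  //  \lnot b, a.
      branch 1.1 (add b, \lnot a):
        ○ open, literals {a=F, b=T, c=T}.
      branch 1.2 (add \lnot b, a):
        × closes — contains both a and \lnot a.
  branch 2 (add (((\lnot d \land (b \land \lnot b)) \lor b) \land (\lnot c \land (d \to d)))):
    (((\lnot d \land (b \land \lnot b)) \lor b) \land (\lnot c \land (d \to d))): α-rule — add ((\lnot d \land (b \land \lnot b)) \lor b), (\lnot c \land (d \to d)).
    (\lnot c \land (d \to d)): α-rule — add \lnot c, (d \to d).
    ((\lnot d \land (b \land \lnot b)) \lor b): β-rule — branch into (\lnot d \land (b \land \lnot b))  //  b.
      branch 2.1 (add (\lnot d \land (b \land \lnot b))):
        (\lnot d \land (b \land \lnot b)): α-rule — add \lnot d, (b \land \lnot b).
        (b \land \lnot b): α-rule — add b, \lnot b.
        × closes — contains both b and \lnot b.
      branch 2.2 (add b):
        (d \to d): β-rule — branch into \lnot d  //  d.
          branch 2.2.1 (add \lnot d):
            ○ open, literals {b=T, c=F, d=F}.
          branch 2.2.2 (add d):
            ○ open, literals {b=T, c=F, d=T}.
2 branches closed, 3 open.
Each open branch fixes some atoms; the unmentioned ones are free. Counting distinct full assignments: branch {a=F, b=T, c=T} (d) contributes 2 new; branch {b=T, c=F, d=F} (a) contributes 2 new; branch {b=T, c=F, d=T} (a) contributes 2 new. Total: 6.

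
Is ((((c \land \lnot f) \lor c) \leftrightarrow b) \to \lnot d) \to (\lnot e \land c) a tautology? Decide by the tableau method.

Not valid

Assume the negation and expand:
Initial set: {\lnot (((((c \land \lnot f) \lor c) \leftrightarrow b) \to \lnot d) \to (\lnot e \land c))}.
\lnot (((((c \land \lnot f) \lor c) \leftrightarrow b) \to \lnot d) \to (\lnot e \land c)): α-rule — add ((((c \land \lnot f) \lor c) \leftrightarrow b) \to \lnot d), \lnot (\lnot e \land c).
((((c \land \lnot f) \lor c) \leftrightarrow b) \to \lnot d): β-rule — branch into \lnot (((c \land \lnot f) \lor c) \leftrightarrow b)  //  \lnot d.
  branch 1 (add \lnot (((c \land \lnot f) \lor c) \leftrightarrow b)):
    \lnot (\lnot e \land c): β-rule — branch into \lnot \lnot e  //  \lnot c.
      branch 1.1 (add \lnot \lnot e):
        \lnot (((c \land \lnot f) \lor c) \leftrightarrow b): β-rule — branch into ((c \land \lnot f) \lor c), \lnot b  //  \lnot ((c \land \lnot f) \lor c), b.
          branch 1.1.1 (add ((c \land \lnot f) \lor c), \lnot b):
            ((c \land \lnot f) \lor c): β-rule — branch into (c \land \lnot f)  //  c.
              branch 1.1.1.1 (add (c \land \lnot f)):
                (c \land \lnot f): α-rule — add c, \lnot f.
                ○ open, literals {b=0, c=1, e=1, f=0}.
              branch 1.1.1.2 (add c):
                ○ open, literals {b=0, c=1, e=1}.
          branch 1.1.2 (add \lnot ((c \land \lnot f) \lor c), b):
            \lnot ((c \land \lnot f) \lor c): α-rule — add \lnot (c \land \lnot f), \lnot c.
            \lnot (c \land \lnot f): β-rule — branch into \lnot c  //  \lnot \lnot f.
              branch 1.1.2.1 (add \lnot c):
                ○ open, literals {b=1, c=0, e=1}.
              branch 1.1.2.2 (add \lnot \lnot f):
                ○ open, literals {b=1, c=0, e=1, f=1}.
      branch 1.2 (add \lnot c):
        \lnot (((c \land \lnot f) \lor c) \leftrightarrow b): β-rule — branch into ((c \land \lnot f) \lor c), \lnot b  //  \lnot ((c \land \lnot f) \lor c), b.
          branch 1.2.1 (add ((c \land \lnot f) \lor c), \lnot b):
            ((c \land \lnot f) \lor c): β-rule — branch into (c \land \lnot f)  //  c.
              branch 1.2.1.1 (add (c \land \lnot f)):
                (c \land \lnot f): α-rule — add c, \lnot f.
                × closes — contains both c and \lnot c.
              branch 1.2.1.2 (add c):
                × closes — contains both c and \lnot c.
          branch 1.2.2 (add \lnot ((c \land \lnot f) \lor c), b):
            \lnot ((c \land \lnot f) \lor c): α-rule — add \lnot (c \land \lnot f), \lnot c.
            \lnot (c \land \lnot f): β-rule — branch into \lnot c  //  \lnot \lnot f.
              branch 1.2.2.1 (add \lnot c):
                ○ open, literals {b=1, c=0}.
              branch 1.2.2.2 (add \lnot \lnot f):
                ○ open, literals {b=1, c=0, f=1}.
  branch 2 (add \lnot d):
    \lnot (\lnot e \land c): β-rule — branch into \lnot \lnot e  //  \lnot c.
      branch 2.1 (add \lnot \lnot e):
        ○ open, literals {d=0, e=1}.
      branch 2.2 (add \lnot c):
        ○ open, literals {c=0, d=0}.
2 branches closed, 8 open.
An open branch gives a countermodel: b=0, c=1, e=1, f=0 (unmentioned atoms arbitrary); under it the original formula is false.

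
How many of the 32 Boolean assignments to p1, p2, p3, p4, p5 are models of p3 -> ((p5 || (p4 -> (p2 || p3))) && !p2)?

Initial set: {(p3 -> ((p5 || (p4 -> (p2 || p3))) && !p2))}.
(p3 -> ((p5 || (p4 -> (p2 || p3))) && !p2)): β-rule — branch into !p3  //  ((p5 || (p4 -> (p2 || p3))) && !p2).
  branch 1 (add !p3):
    ○ open, literals {p3=0}.
  branch 2 (add ((p5 || (p4 -> (p2 || p3))) && !p2)):
    ((p5 || (p4 -> (p2 || p3))) && !p2): α-rule — add (p5 || (p4 -> (p2 || p3))), !p2.
    (p5 || (p4 -> (p2 || p3))): β-rule — branch into p5  //  (p4 -> (p2 || p3)).
      branch 2.1 (add p5):
        ○ open, literals {p2=0, p5=1}.
      branch 2.2 (add (p4 -> (p2 || p3))):
        (p4 -> (p2 || p3)): β-rule — branch into !p4  //  (p2 || p3).
          branch 2.2.1 (add !p4):
            ○ open, literals {p2=0, p4=0}.
          branch 2.2.2 (add (p2 || p3)):
            (p2 || p3): β-rule — branch into p2  //  p3.
              branch 2.2.2.1 (add p2):
                × closes — contains both p2 and !p2.
              branch 2.2.2.2 (add p3):
                ○ open, literals {p2=0, p3=1}.
1 branch closed, 4 open.
Each open branch fixes some atoms; the unmentioned ones are free. Counting distinct full assignments: branch {p3=0} (p1, p2, p4, p5) contributes 16 new; branch {p2=0, p5=1} (p1, p3, p4) contributes 4 new; branch {p2=0, p4=0} (p1, p3, p5) contributes 2 new; branch {p2=0, p3=1} (p1, p4, p5) contributes 2 new. Total: 24.

24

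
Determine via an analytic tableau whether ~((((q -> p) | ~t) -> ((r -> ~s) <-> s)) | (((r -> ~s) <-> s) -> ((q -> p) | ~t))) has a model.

Initial set: {T ~((((q -> p) | ~t) -> ((r -> ~s) <-> s)) | (((r -> ~s) <-> s) -> ((q -> p) | ~t)))}.
T ~((((q -> p) | ~t) -> ((r -> ~s) <-> s)) | (((r -> ~s) <-> s) -> ((q -> p) | ~t))): α-rule — add F (((q -> p) | ~t) -> ((r -> ~s) <-> s)), F (((r -> ~s) <-> s) -> ((q -> p) | ~t)).
F (((q -> p) | ~t) -> ((r -> ~s) <-> s)): α-rule — add T ((q -> p) | ~t), F ((r -> ~s) <-> s).
F (((r -> ~s) <-> s) -> ((q -> p) | ~t)): α-rule — add T ((r -> ~s) <-> s), F ((q -> p) | ~t).
F ((q -> p) | ~t): α-rule — add F (q -> p), F ~t.
F (q -> p): α-rule — add T q, F p.
T ((q -> p) | ~t): β-rule — branch into T (q -> p)  //  T ~t.
  branch 1 (add T (q -> p)):
    F ((r -> ~s) <-> s): β-rule — branch into T (r -> ~s), F s  //  F (r -> ~s), T s.
      branch 1.1 (add T (r -> ~s), F s):
        T ((r -> ~s) <-> s): β-rule — branch into T (r -> ~s), T s  //  F (r -> ~s), F s.
          branch 1.1.1 (add T (r -> ~s), T s):
            × closes — contains both s and ~s.
          branch 1.1.2 (add F (r -> ~s), F s):
            F (r -> ~s): α-rule — add T r, F ~s.
            × closes — contains both s and ~s.
      branch 1.2 (add F (r -> ~s), T s):
        F (r -> ~s): α-rule — add T r, F ~s.
        T ((r -> ~s) <-> s): β-rule — branch into T (r -> ~s), T s  //  F (r -> ~s), F s.
          branch 1.2.1 (add T (r -> ~s), T s):
            T (q -> p): β-rule — branch into F q  //  T p.
              branch 1.2.1.1 (add F q):
                × closes — contains both q and ~q.
              branch 1.2.1.2 (add T p):
                × closes — contains both p and ~p.
          branch 1.2.2 (add F (r -> ~s), F s):
            × closes — contains both s and ~s.
  branch 2 (add T ~t):
    × closes — contains both t and ~t.
All 6 branches close.
Every branch closed; the formula is unsatisfiable.

Unsatisfiable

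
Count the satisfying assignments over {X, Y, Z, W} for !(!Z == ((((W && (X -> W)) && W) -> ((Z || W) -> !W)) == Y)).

Initial set: {!(!Z == ((((W && (X -> W)) && W) -> ((Z || W) -> !W)) == Y))}.
!(!Z == ((((W && (X -> W)) && W) -> ((Z || W) -> !W)) == Y)): β-rule — branch into !Z, !((((W && (X -> W)) && W) -> ((Z || W) -> !W)) == Y)  //  !!Z, ((((W && (X -> W)) && W) -> ((Z || W) -> !W)) == Y).
  branch 1 (add !Z, !((((W && (X -> W)) && W) -> ((Z || W) -> !W)) == Y)):
    !((((W && (X -> W)) && W) -> ((Z || W) -> !W)) == Y): β-rule — branch into (((W && (X -> W)) && W) -> ((Z || W) -> !W)), !Y  //  !(((W && (X -> W)) && W) -> ((Z || W) -> !W)), Y.
      branch 1.1 (add (((W && (X -> W)) && W) -> ((Z || W) -> !W)), !Y):
        (((W && (X -> W)) && W) -> ((Z || W) -> !W)): β-rule — branch into !((W && (X -> W)) && W)  //  ((Z || W) -> !W).
          branch 1.1.1 (add !((W && (X -> W)) && W)):
            !((W && (X -> W)) && W): β-rule — branch into !(W && (X -> W))  //  !W.
              branch 1.1.1.1 (add !(W && (X -> W))):
                !(W && (X -> W)): β-rule — branch into !W  //  !(X -> W).
                  branch 1.1.1.1.1 (add !W):
                    ○ open, literals {W=false, Y=false, Z=false}.
                  branch 1.1.1.1.2 (add !(X -> W)):
                    !(X -> W): α-rule — add X, !W.
                    ○ open, literals {W=false, X=true, Y=false, Z=false}.
              branch 1.1.1.2 (add !W):
                ○ open, literals {W=false, Y=false, Z=false}.
          branch 1.1.2 (add ((Z || W) -> !W)):
            ((Z || W) -> !W): β-rule — branch into !(Z || W)  //  !W.
              branch 1.1.2.1 (add !(Z || W)):
                !(Z || W): α-rule — add !Z, !W.
                ○ open, literals {W=false, Y=false, Z=false}.
              branch 1.1.2.2 (add !W):
                ○ open, literals {W=false, Y=false, Z=false}.
      branch 1.2 (add !(((W && (X -> W)) && W) -> ((Z || W) -> !W)), Y):
        !(((W && (X -> W)) && W) -> ((Z || W) -> !W)): α-rule — add ((W && (X -> W)) && W), !((Z || W) -> !W).
        ((W && (X -> W)) && W): α-rule — add (W && (X -> W)), W.
        !((Z || W) -> !W): α-rule — add (Z || W), !!W.
        (W && (X -> W)): α-rule — add W, (X -> W).
        (Z || W): β-rule — branch into Z  //  W.
          branch 1.2.1 (add Z):
            × closes — contains both Z and !Z.
          branch 1.2.2 (add W):
            (X -> W): β-rule — branch into !X  //  W.
              branch 1.2.2.1 (add !X):
                ○ open, literals {W=true, X=false, Y=true, Z=false}.
              branch 1.2.2.2 (add W):
                ○ open, literals {W=true, Y=true, Z=false}.
  branch 2 (add !!Z, ((((W && (X -> W)) && W) -> ((Z || W) -> !W)) == Y)):
    ((((W && (X -> W)) && W) -> ((Z || W) -> !W)) == Y): β-rule — branch into (((W && (X -> W)) && W) -> ((Z || W) -> !W)), Y  //  !(((W && (X -> W)) && W) -> ((Z || W) -> !W)), !Y.
      branch 2.1 (add (((W && (X -> W)) && W) -> ((Z || W) -> !W)), Y):
        (((W && (X -> W)) && W) -> ((Z || W) -> !W)): β-rule — branch into !((W && (X -> W)) && W)  //  ((Z || W) -> !W).
          branch 2.1.1 (add !((W && (X -> W)) && W)):
            !((W && (X -> W)) && W): β-rule — branch into !(W && (X -> W))  //  !W.
              branch 2.1.1.1 (add !(W && (X -> W))):
                !(W && (X -> W)): β-rule — branch into !W  //  !(X -> W).
                  branch 2.1.1.1.1 (add !W):
                    ○ open, literals {W=false, Y=true, Z=true}.
                  branch 2.1.1.1.2 (add !(X -> W)):
                    !(X -> W): α-rule — add X, !W.
                    ○ open, literals {W=false, X=true, Y=true, Z=true}.
              branch 2.1.1.2 (add !W):
                ○ open, literals {W=false, Y=true, Z=true}.
          branch 2.1.2 (add ((Z || W) -> !W)):
            ((Z || W) -> !W): β-rule — branch into !(Z || W)  //  !W.
              branch 2.1.2.1 (add !(Z || W)):
                !(Z || W): α-rule — add !Z, !W.
                × closes — contains both Z and !Z.
              branch 2.1.2.2 (add !W):
                ○ open, literals {W=false, Y=true, Z=true}.
      branch 2.2 (add !(((W && (X -> W)) && W) -> ((Z || W) -> !W)), !Y):
        !(((W && (X -> W)) && W) -> ((Z || W) -> !W)): α-rule — add ((W && (X -> W)) && W), !((Z || W) -> !W).
        ((W && (X -> W)) && W): α-rule — add (W && (X -> W)), W.
        !((Z || W) -> !W): α-rule — add (Z || W), !!W.
        (W && (X -> W)): α-rule — add W, (X -> W).
        (Z || W): β-rule — branch into Z  //  W.
          branch 2.2.1 (add Z):
            (X -> W): β-rule — branch into !X  //  W.
              branch 2.2.1.1 (add !X):
                ○ open, literals {W=true, X=false, Y=false, Z=true}.
              branch 2.2.1.2 (add W):
                ○ open, literals {W=true, Y=false, Z=true}.
          branch 2.2.2 (add W):
            (X -> W): β-rule — branch into !X  //  W.
              branch 2.2.2.1 (add !X):
                ○ open, literals {W=true, X=false, Y=false, Z=true}.
              branch 2.2.2.2 (add W):
                ○ open, literals {W=true, Y=false, Z=true}.
2 branches closed, 15 open.
Each open branch fixes some atoms; the unmentioned ones are free. Counting distinct full assignments: branch {W=false, Y=false, Z=false} (X) contributes 2 new; branch {W=false, X=true, Y=false, Z=false} (none free) contributes 0 new; branch {W=false, Y=false, Z=false} (X) contributes 0 new; branch {W=false, Y=false, Z=false} (X) contributes 0 new; branch {W=false, Y=false, Z=false} (X) contributes 0 new; branch {W=true, X=false, Y=true, Z=false} (none free) contributes 1 new; branch {W=true, Y=true, Z=false} (X) contributes 1 new; branch {W=false, Y=true, Z=true} (X) contributes 2 new; branch {W=false, X=true, Y=true, Z=true} (none free) contributes 0 new; branch {W=false, Y=true, Z=true} (X) contributes 0 new; branch {W=false, Y=true, Z=true} (X) contributes 0 new; branch {W=true, X=false, Y=false, Z=true} (none free) contributes 1 new; branch {W=true, Y=false, Z=true} (X) contributes 1 new; branch {W=true, X=false, Y=false, Z=true} (none free) contributes 0 new; branch {W=true, Y=false, Z=true} (X) contributes 0 new. Total: 8.

8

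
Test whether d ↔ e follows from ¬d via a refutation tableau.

Initial set: {¬d; ¬(d ↔ e)}.
¬(d ↔ e): β-rule — branch into d, ¬e  //  ¬d, e.
  branch 1 (add d, ¬e):
    × closes — contains both d and ¬d.
  branch 2 (add ¬d, e):
    ○ open, literals {d=F, e=T}.
1 branch closed, 1 open.
An open branch gives a countermodel: d=F, e=T (unmentioned atoms arbitrary); the premises hold there but the conclusion fails.

No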